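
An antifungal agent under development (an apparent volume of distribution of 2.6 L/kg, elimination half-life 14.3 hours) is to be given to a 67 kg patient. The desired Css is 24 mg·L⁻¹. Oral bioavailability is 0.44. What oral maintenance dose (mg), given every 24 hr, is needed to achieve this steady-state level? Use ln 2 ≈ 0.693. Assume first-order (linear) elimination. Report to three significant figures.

Total Vd = 2.6 × 67 = 174.2 L
k = 0.693/14.3 = 0.04846 h⁻¹, so CL = k·Vd = 0.04846 × 174.2 = 8.442 L/h
D = CL × Css × τ / F = 8.442 × 24 × 24 / 0.44 = 11050 mg

11100 mg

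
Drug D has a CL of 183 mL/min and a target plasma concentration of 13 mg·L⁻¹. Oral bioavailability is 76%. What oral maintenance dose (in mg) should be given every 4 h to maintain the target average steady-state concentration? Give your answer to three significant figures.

CL = 183 mL/min = 183 × 0.06 = 10.98 L/h
At steady state, dose per interval replaces the amount cleared in that interval: F·D/τ = CL·Css.
D = CL × Css × τ / F = 10.98 × 13 × 4 / 0.76 = 751.3 mg

751 mg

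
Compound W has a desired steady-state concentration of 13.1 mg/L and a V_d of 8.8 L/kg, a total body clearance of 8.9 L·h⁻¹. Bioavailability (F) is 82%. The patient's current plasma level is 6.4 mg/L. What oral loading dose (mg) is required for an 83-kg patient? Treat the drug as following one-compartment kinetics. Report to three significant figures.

5970 mg

Vd = 8.8 L/kg × 83 kg = 730.4 L
Concentration deficit ΔC = 13.1 − 6.4 = 6.700 mg/L
LD = Vd × ΔC / F = 730.4 × 6.700 / 0.82 = 5968 mg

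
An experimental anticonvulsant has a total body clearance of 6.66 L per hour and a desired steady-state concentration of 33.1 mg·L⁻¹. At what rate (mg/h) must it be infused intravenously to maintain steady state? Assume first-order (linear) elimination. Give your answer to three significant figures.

At steady state, infusion rate equals elimination rate: rate in = CL × Css.
Infusion rate = CL · Css = 6.660 L/h × 33.1 mg/L = 220.4 mg/h

220 mg/h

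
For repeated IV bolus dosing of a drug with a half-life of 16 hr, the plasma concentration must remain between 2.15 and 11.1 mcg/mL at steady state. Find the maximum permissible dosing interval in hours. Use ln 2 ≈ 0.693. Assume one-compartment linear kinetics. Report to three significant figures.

37.9 h

k = 0.693 / t½ = 0.693 / 16 = 0.04331 h⁻¹
Between IV bolus doses, concentration decays as C = C₀·e^(−kτ), so C_peak/C_trough = e^(kτ).
τ_max = ln(C_peak/C_trough) / k = ln(11.1/2.15) / 0.04331 = 1.641 / 0.04331 = 37.89 h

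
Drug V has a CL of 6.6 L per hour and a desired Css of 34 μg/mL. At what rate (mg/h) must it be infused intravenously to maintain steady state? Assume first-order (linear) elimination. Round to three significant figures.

224 mg/h

At steady state, infusion rate equals elimination rate: rate in = CL × Css.
Infusion rate = CL · Css = 6.600 L/h × 34 mg/L = 224.4 mg/h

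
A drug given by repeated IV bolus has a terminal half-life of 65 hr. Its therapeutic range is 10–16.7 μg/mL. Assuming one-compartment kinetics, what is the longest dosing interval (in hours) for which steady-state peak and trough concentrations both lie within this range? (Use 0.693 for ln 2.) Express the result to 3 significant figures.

48.1 h

k = 0.693 / t½ = 0.693 / 65 = 0.01066 h⁻¹
Between IV bolus doses, concentration decays as C = C₀·e^(−kτ), so C_peak/C_trough = e^(kτ).
τ_max = ln(C_peak/C_trough) / k = ln(16.7/10) / 0.01066 = 0.5128 / 0.01066 = 48.11 h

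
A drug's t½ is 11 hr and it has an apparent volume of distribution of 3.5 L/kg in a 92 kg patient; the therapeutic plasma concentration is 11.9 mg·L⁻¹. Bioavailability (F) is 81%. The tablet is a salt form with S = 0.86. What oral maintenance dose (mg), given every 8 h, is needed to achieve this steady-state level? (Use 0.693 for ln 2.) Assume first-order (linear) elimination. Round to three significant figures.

Vd = 3.5 L/kg × 92 kg = 322.0 L
CL = 0.693 × Vd / t½ = 0.693 × 322.0 / 11 = 20.29 L/h
D = CL × Css × τ / F / S = 20.29 × 11.9 × 8 / 0.81 / 0.86 = 2773 mg

2770 mg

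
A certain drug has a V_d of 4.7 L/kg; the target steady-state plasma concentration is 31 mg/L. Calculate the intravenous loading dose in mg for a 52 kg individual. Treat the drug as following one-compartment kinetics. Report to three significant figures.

7580 mg

Vd(total) = 52 kg × 4.7 L/kg = 244.4 L
The loading dose fills Vd to the target concentration.
LD = Vd × C = 244.4 × 31.00 = 7576 mg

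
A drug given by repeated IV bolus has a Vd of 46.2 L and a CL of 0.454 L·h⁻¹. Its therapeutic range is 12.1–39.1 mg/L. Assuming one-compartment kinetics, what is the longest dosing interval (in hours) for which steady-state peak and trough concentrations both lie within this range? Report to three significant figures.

k = CL / Vd = 0.4540 / 46.20 = 0.009827 h⁻¹
Between IV bolus doses, concentration decays as C = C₀·e^(−kτ), so C_peak/C_trough = e^(kτ).
τ_max = ln(C_peak/C_trough) / k = ln(39.1/12.1) / 0.009827 = 1.173 / 0.009827 = 119.4 h

119 h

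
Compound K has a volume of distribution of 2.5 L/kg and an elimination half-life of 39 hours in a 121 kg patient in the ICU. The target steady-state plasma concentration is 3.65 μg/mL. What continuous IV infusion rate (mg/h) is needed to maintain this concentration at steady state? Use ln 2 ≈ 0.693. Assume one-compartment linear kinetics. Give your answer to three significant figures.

19.6 mg/h

Total Vd = 2.5 × 121 = 302.5 L
CL = ln 2 · Vd / t½ = 0.693 × 302.5 / 39 = 5.375 L/h
Infusion rate = CL × Css = 5.375 × 3.65 = 19.62 mg/h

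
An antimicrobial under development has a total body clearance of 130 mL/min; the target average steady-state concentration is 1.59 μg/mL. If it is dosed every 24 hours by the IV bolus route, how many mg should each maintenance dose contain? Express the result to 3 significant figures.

Convert clearance: 130 mL/min × 60 min/h ÷ 1000 mL/L = 7.800 L/h
D = CL × Css × τ = 7.800 × 1.59 × 24 = 297.6 mg

298 mg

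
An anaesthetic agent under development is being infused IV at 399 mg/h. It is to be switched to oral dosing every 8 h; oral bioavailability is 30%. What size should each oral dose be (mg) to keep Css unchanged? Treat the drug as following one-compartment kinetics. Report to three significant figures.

10600 mg

To maintain the same Css, the systemic dosing rate must be unchanged: F·D/τ = infusion rate.
D = rate × τ / F = 399 × 8 / 0.3 = 10640 mg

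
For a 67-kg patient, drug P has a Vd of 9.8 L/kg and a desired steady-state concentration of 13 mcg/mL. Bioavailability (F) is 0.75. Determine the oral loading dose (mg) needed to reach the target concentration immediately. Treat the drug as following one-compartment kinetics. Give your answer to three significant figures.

Vd = 9.8 L/kg × 67 kg = 656.6 L
LD = Vd × C / F = 656.6 × 13.00 / 0.75 = 11380 mg

11400 mg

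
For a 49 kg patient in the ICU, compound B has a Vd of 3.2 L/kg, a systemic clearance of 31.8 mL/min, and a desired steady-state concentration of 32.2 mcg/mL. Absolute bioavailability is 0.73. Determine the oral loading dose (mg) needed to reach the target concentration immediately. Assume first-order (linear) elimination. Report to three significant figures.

6920 mg

Vd = 3.2 L/kg × 49 kg = 156.8 L
Loading dose depends on Vd (not clearance): it fills the distribution volume.
LD = Vd × C / F = 156.8 × 32.20 / 0.73 = 6916 mg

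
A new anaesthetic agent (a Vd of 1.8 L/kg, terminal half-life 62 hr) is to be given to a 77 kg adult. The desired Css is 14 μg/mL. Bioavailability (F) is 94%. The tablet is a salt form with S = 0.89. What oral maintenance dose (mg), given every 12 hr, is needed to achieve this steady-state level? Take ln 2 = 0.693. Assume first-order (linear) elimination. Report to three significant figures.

Total Vd = 1.8 × 77 = 138.6 L
k = 0.693/62 = 0.01118 h⁻¹, so CL = k·Vd = 0.01118 × 138.6 = 1.550 L/h
D = CL × Css × τ / F / S = 1.550 × 14 × 12 / 0.94 / 0.89 = 311.3 mg

311 mg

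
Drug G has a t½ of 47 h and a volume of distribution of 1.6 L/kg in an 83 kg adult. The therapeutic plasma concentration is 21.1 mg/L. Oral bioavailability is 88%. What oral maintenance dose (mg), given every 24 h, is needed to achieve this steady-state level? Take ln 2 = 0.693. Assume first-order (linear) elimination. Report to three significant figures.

Total Vd = 1.6 × 83 = 132.8 L
k = 0.693/47 = 0.01474 h⁻¹, so CL = k·Vd = 0.01474 × 132.8 = 1.957 L/h
D = CL × Css × τ / F = 1.957 × 21.1 × 24 / 0.88 = 1126 mg

1130 mg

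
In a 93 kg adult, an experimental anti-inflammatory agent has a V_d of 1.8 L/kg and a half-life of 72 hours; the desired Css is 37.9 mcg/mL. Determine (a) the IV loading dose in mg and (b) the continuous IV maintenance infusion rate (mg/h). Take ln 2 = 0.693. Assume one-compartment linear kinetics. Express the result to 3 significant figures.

Total Vd = 1.8 × 93 = 167.4 L
LD = Vd × C = 167.4 × 37.9 = 6344 mg
CL = 0.693 × Vd / t½ = 0.693 × 167.4 / 72 = 1.611 L/h
Infusion rate = CL × Css = 1.611 × 37.9 = 61.06 mg/h

(a) 6340 mg; (b) 61.1 mg/h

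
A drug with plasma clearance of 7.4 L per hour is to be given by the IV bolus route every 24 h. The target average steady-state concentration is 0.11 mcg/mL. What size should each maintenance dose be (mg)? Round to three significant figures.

19.5 mg

D = CL × Css × τ = 7.400 × 0.11 × 24 = 19.54 mg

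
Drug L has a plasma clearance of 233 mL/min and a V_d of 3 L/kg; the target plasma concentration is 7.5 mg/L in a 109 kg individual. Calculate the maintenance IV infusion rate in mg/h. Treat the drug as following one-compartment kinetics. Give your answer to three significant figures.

105 mg/h

Convert clearance: 233 mL/min × 60 min/h ÷ 1000 mL/L = 13.98 L/h
Vd does not affect the maintenance rate; only clearance governs steady-state input.
R₀ = 13.98 × 7.5 = 104.9 mg/h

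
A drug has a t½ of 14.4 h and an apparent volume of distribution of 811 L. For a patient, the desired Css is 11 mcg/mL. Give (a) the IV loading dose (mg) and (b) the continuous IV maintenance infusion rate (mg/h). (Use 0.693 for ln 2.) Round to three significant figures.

(a) 8920 mg; (b) 429 mg/h

LD = Vd × C = 811.0 × 11 = 8921 mg
CL = 0.693 × Vd / t½ = 0.693 × 811.0 / 14.4 = 39.03 L/h
Infusion rate = CL × Css = 39.03 × 11 = 429.3 mg/h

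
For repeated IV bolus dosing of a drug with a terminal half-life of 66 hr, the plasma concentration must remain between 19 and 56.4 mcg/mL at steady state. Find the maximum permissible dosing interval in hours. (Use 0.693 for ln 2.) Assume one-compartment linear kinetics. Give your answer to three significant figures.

104 h

k = 0.693 / t½ = 0.693 / 66 = 0.01050 h⁻¹
Between IV bolus doses, concentration decays as C = C₀·e^(−kτ), so C_peak/C_trough = e^(kτ).
τ_max = ln(C_peak/C_trough) / k = ln(56.4/19) / 0.01050 = 1.088 / 0.01050 = 103.6 h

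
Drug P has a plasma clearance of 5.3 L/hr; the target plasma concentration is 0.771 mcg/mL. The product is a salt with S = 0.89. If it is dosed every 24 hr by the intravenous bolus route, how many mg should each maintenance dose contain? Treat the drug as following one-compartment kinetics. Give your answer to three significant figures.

110 mg

D = CL × Css × τ / S = 5.300 × 0.771 × 24 / 0.89 = 110.2 mg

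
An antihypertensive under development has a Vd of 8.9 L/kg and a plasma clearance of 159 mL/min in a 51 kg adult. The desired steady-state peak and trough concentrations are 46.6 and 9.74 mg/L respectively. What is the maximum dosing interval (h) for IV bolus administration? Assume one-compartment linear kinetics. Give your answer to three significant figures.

Vd(total) = 51 kg × 8.9 L/kg = 453.9 L
CL = 159 mL/min = 159 × 0.06 = 9.540 L/h
k = CL / Vd = 9.540 / 453.9 = 0.02102 h⁻¹
Between IV bolus doses, concentration decays as C = C₀·e^(−kτ), so C_peak/C_trough = e^(kτ).
τ_max = ln(C_peak/C_trough) / k = ln(46.6/9.74) / 0.02102 = 1.565 / 0.02102 = 74.45 h

74.5 h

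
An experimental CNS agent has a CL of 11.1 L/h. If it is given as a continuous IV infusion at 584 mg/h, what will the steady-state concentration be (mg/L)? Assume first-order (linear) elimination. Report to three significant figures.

52.6 mg/L

Css = rate / CL = 584 / 11.10 = 52.61 mg/L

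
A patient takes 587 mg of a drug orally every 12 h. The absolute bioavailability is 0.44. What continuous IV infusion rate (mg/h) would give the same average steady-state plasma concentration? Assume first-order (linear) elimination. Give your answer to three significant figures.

21.5 mg/h

Equivalent systemic input: infusion rate = F·D/τ.
Rate = 0.44 × 587 / 12 = 21.52 mg/h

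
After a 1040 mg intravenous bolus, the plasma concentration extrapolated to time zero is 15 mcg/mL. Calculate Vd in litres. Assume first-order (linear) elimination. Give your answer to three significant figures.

Immediately after an IV bolus, C₀ = Dose / Vd, so Vd = Dose / C₀.
Vd = 1040 / 15 = 69.33 L

69.3 L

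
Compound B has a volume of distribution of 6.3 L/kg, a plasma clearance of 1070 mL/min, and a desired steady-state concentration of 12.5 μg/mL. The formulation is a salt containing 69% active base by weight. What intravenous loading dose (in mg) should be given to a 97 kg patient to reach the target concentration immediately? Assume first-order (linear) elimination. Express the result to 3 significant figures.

Vd(total) = 97 kg × 6.3 L/kg = 611.1 L
LD is governed by Vd — clearance does not enter the loading-dose calculation.
LD = Vd × C / S = 611.1 × 12.50 / 0.69 = 11070 mg

11100 mg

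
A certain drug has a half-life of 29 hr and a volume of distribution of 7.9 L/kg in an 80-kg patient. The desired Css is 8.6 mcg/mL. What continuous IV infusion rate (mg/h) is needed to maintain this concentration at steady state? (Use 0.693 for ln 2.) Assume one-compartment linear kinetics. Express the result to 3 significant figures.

Total Vd = 7.9 × 80 = 632.0 L
CL = 0.693 × Vd / t½ = 0.693 × 632.0 / 29 = 15.10 L/h
Infusion rate = CL × Css = 15.10 × 8.6 = 129.9 mg/h

130 mg/h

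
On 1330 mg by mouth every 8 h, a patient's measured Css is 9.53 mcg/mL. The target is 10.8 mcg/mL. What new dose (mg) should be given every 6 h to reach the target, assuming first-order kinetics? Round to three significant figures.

For first-order elimination, Css ∝ F·D/(CL·τ); F and CL are unchanged, so Css ∝ D/τ.
D₂ = D₁ × (Css,target / Css,current) × (τ₂/τ₁) = 1330 × (10.8/9.53) × (6/8) = 1130 mg

1130 mg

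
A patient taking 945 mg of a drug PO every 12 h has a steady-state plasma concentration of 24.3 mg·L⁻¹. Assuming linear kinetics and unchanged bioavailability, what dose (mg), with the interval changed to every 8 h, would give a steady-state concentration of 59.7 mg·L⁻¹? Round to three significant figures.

With linear kinetics, Css is proportional to dose rate (D/τ) at fixed clearance.
D₂ = D₁ × (Css,target / Css,current) × (τ₂/τ₁) = 945 × (59.7/24.3) × (8/12) = 1548 mg

1550 mg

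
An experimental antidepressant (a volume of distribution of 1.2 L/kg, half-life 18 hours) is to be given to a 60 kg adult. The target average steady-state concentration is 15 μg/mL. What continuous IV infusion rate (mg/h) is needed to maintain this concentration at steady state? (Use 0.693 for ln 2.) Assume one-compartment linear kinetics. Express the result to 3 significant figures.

41.6 mg/h

Total Vd = 1.2 × 60 = 72.00 L
k = 0.693/18 = 0.03850 h⁻¹, so CL = k·Vd = 0.03850 × 72.00 = 2.772 L/h
Infusion rate = CL × Css = 2.772 × 15 = 41.58 mg/h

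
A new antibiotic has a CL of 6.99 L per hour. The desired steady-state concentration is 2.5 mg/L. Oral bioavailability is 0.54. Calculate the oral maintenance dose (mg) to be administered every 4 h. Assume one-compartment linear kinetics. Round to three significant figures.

129 mg

At steady state, dose per interval replaces the amount cleared in that interval: F·D/τ = CL·Css.
D = CL × Css × τ / F = 6.990 × 2.5 × 4 / 0.54 = 129.4 mg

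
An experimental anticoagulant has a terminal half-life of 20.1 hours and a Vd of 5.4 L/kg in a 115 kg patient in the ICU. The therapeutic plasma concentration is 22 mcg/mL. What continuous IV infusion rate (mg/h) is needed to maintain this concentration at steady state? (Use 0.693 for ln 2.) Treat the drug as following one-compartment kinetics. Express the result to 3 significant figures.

471 mg/h

Vd(total) = 115 kg × 5.4 L/kg = 621.0 L
k = 0.693/20.1 = 0.03448 h⁻¹, so CL = k·Vd = 0.03448 × 621.0 = 21.41 L/h
Infusion rate = CL × Css = 21.41 × 22 = 471.0 mg/h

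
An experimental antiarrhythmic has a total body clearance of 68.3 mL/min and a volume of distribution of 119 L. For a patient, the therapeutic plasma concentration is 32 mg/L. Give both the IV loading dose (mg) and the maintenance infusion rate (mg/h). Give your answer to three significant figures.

Loading dose = Vd × C = 119.0 × 32 = 3808 mg
CL = 68.3 mL/min = 68.3 × 0.06 = 4.098 L/h
Maintenance: replace elimination → rate = CL × Css = 4.098 × 32 = 131.1 mg/h

(a) 3810 mg; (b) 131 mg/h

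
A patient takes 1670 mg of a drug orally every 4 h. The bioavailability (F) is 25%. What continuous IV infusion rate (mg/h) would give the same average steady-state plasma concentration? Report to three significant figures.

104 mg/h

Equivalent systemic input: infusion rate = F·D/τ.
Rate = 0.25 × 1670 / 4 = 104.4 mg/h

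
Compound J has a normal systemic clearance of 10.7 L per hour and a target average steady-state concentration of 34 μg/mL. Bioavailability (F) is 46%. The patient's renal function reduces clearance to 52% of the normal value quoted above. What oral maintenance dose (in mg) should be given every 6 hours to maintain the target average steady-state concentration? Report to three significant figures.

2470 mg

Patient clearance = 0.52 × 10.70 = 5.564 L/h
D = CL × Css × τ / F = 5.564 × 34 × 6 / 0.46 = 2468 mg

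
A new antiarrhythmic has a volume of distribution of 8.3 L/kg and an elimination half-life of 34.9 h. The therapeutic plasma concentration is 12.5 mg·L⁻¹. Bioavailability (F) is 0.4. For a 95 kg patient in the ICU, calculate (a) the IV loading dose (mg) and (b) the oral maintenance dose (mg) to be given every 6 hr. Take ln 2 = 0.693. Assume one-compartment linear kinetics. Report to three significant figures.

(a) 9860 mg; (b) 2940 mg

Vd = 8.3 L/kg × 95 kg = 788.5 L
LD = Vd × C = 788.5 × 12.5 = 9856 mg
CL = 0.693 × Vd / t½ = 0.693 × 788.5 / 34.9 = 15.66 L/h
D = CL × Css × τ / F = 15.66 × 12.5 × 6 / 0.4 = 2936 mg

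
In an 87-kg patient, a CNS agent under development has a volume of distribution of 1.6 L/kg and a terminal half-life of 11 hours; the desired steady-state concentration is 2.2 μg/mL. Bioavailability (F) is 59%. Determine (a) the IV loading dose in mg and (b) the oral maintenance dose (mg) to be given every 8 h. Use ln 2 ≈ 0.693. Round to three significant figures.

Vd = 1.6 L/kg × 87 kg = 139.2 L
LD = Vd × C = 139.2 × 2.2 = 306.2 mg
CL = 0.693 × Vd / t½ = 0.693 × 139.2 / 11 = 8.770 L/h
D = CL × Css × τ / F = 8.770 × 2.2 × 8 / 0.59 = 261.6 mg

(a) 306 mg; (b) 262 mg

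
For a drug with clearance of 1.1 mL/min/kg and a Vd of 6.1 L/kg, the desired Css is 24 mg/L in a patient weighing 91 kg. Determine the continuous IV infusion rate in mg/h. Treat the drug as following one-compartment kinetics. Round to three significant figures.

CL = 1.1 mL/min/kg × 91 kg = 100.1 mL/min = 100.1 × 60/1000 = 6.006 L/h
At steady state, infusion rate equals elimination rate: rate in = CL × Css.
R₀ = 6.006 × 24 = 144.1 mg/h

144 mg/h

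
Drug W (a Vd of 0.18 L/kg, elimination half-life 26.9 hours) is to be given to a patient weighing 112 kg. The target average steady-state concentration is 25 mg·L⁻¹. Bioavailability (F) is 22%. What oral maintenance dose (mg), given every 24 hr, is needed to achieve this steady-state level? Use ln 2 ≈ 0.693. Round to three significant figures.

Total Vd = 0.18 × 112 = 20.16 L
k = 0.693/26.9 = 0.02576 h⁻¹, so CL = k·Vd = 0.02576 × 20.16 = 0.5193 L/h
D = CL × Css × τ / F = 0.5193 × 25 × 24 / 0.22 = 1416 mg

1420 mg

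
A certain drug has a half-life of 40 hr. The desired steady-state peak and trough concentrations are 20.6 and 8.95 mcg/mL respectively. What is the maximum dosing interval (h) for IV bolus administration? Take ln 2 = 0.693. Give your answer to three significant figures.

48.1 h

k = 0.693 / t½ = 0.693 / 40 = 0.01733 h⁻¹
Between IV bolus doses, concentration decays as C = C₀·e^(−kτ), so C_peak/C_trough = e^(kτ).
τ_max = ln(C_peak/C_trough) / k = ln(20.6/8.95) / 0.01733 = 0.8336 / 0.01733 = 48.10 h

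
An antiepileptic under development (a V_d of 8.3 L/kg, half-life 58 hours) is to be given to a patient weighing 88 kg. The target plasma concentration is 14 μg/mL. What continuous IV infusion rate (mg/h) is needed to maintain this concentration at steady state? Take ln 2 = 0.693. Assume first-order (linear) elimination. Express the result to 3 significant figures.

122 mg/h

Total Vd = 8.3 × 88 = 730.4 L
CL = 0.693 × Vd / t½ = 0.693 × 730.4 / 58 = 8.727 L/h
Infusion rate = CL × Css = 8.727 × 14 = 122.2 mg/h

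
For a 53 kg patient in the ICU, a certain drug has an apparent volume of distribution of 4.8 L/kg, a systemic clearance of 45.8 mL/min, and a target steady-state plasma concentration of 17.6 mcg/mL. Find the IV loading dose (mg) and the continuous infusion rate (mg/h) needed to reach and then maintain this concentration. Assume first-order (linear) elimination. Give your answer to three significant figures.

Total Vd = 4.8 × 53 = 254.4 L
LD = Vd · C_target = 254.4 × 17.6 = 4477 mg
CL = 45.8 mL/min × 60/1000 = 2.748 L/h
Infusion rate = 2.748 L/h × 17.6 mg/L = 48.36 mg/h

(a) 4480 mg; (b) 48.4 mg/h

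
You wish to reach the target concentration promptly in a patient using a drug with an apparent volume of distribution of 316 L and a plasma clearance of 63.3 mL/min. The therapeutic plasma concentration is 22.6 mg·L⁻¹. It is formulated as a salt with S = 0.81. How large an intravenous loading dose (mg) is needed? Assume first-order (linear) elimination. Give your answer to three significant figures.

LD = Vd × C / S = 316.0 × 22.60 / 0.81 = 8817 mg

8820 mg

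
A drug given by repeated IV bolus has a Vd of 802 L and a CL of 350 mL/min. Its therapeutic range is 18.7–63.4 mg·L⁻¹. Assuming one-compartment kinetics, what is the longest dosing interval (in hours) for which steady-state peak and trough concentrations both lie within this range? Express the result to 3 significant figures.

Convert clearance: 350 mL/min × 60 min/h ÷ 1000 mL/L = 21.00 L/h
k = CL / Vd = 21.00 / 802.0 = 0.02618 h⁻¹
Between IV bolus doses, concentration decays as C = C₀·e^(−kτ), so C_peak/C_trough = e^(kτ).
τ_max = ln(C_peak/C_trough) / k = ln(63.4/18.7) / 0.02618 = 1.221 / 0.02618 = 46.64 h

46.6 h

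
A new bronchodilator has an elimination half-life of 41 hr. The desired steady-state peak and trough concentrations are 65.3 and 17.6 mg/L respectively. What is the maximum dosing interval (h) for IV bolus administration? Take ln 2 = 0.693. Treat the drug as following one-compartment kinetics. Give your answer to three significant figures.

77.6 h

k = 0.693 / t½ = 0.693 / 41 = 0.01690 h⁻¹
Between IV bolus doses, concentration decays as C = C₀·e^(−kτ), so C_peak/C_trough = e^(kτ).
τ_max = ln(C_peak/C_trough) / k = ln(65.3/17.6) / 0.01690 = 1.311 / 0.01690 = 77.57 h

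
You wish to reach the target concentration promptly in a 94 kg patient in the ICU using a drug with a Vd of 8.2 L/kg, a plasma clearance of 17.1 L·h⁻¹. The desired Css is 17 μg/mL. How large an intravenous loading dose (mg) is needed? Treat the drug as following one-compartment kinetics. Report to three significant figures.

13100 mg

Total Vd = 8.2 × 94 = 770.8 L
LD = Vd × C = 770.8 × 17.00 = 13100 mg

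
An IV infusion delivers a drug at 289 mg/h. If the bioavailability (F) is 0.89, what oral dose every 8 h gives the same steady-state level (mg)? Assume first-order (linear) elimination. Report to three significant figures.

2600 mg

To maintain the same Css, the systemic dosing rate must be unchanged: F·D/τ = infusion rate.
D = rate × τ / F = 289 × 8 / 0.89 = 2598 mg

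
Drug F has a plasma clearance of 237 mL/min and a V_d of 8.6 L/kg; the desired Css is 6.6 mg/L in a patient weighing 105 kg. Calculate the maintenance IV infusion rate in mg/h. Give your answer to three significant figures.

93.9 mg/h

Convert clearance: 237 mL/min × 60 min/h ÷ 1000 mL/L = 14.22 L/h
R₀ = 14.22 × 6.6 = 93.85 mg/h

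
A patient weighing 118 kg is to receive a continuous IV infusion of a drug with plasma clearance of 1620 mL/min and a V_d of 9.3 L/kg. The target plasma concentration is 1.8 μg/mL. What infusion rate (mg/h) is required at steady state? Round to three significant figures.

175 mg/h

CL = 1620 mL/min = 1620 × 0.06 = 97.20 L/h
Vd does not affect the maintenance rate; only clearance governs steady-state input.
Rate = CL × Css = 97.20 × 1.8 = 175.0 mg/h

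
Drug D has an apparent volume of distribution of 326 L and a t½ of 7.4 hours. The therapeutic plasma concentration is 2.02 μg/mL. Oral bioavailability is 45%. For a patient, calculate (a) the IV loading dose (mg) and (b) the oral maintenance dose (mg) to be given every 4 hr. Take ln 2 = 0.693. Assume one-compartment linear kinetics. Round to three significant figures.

LD = Vd × C = 326.0 × 2.02 = 658.5 mg
CL = 0.693 × Vd / t½ = 0.693 × 326.0 / 7.4 = 30.53 L/h
D = CL × Css × τ / F = 30.53 × 2.02 × 4 / 0.45 = 548.2 mg

(a) 659 mg; (b) 548 mg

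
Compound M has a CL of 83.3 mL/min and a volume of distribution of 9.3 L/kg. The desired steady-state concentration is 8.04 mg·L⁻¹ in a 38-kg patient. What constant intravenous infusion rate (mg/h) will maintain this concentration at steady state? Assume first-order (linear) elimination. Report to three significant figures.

40.2 mg/h

CL = 83.3 mL/min = 83.3 × 0.06 = 4.998 L/h
Vd does not affect the maintenance rate; only clearance governs steady-state input.
R₀ = 4.998 × 8.04 = 40.18 mg/h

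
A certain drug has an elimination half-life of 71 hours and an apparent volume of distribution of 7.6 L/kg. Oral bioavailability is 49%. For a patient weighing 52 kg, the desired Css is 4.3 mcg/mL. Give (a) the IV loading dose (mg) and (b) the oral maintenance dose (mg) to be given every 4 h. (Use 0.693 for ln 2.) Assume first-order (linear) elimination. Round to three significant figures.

(a) 1700 mg; (b) 135 mg

Vd = 7.6 L/kg × 52 kg = 395.2 L
LD = Vd × C = 395.2 × 4.3 = 1699 mg
CL = 0.693 × Vd / t½ = 0.693 × 395.2 / 71 = 3.857 L/h
D = CL × Css × τ / F = 3.857 × 4.3 × 4 / 0.49 = 135.4 mg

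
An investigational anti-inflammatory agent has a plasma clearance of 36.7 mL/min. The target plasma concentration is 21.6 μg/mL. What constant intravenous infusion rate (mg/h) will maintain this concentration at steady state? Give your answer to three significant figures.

CL = 36.7 mL/min = 36.7 × 0.06 = 2.202 L/h
R₀ = 2.202 × 21.6 = 47.56 mg/h

47.6 mg/h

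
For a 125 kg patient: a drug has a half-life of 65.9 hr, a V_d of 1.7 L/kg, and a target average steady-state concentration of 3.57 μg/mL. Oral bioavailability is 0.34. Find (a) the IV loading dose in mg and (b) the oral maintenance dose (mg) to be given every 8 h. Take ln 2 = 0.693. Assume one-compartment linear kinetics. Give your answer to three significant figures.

(a) 759 mg; (b) 188 mg

Total Vd = 1.7 × 125 = 212.5 L
LD = Vd × C = 212.5 × 3.57 = 758.6 mg
CL = 0.693 × Vd / t½ = 0.693 × 212.5 / 65.9 = 2.235 L/h
D = CL × Css × τ / F = 2.235 × 3.57 × 8 / 0.34 = 187.7 mg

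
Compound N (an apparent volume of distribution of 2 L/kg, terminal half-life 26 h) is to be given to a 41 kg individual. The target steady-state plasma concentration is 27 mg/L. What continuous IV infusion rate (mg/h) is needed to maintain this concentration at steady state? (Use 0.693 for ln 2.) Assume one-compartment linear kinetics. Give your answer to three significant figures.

59.0 mg/h

Total Vd = 2 × 41 = 82.00 L
k = 0.693/26 = 0.02665 h⁻¹, so CL = k·Vd = 0.02665 × 82.00 = 2.185 L/h
Infusion rate = CL × Css = 2.185 × 27 = 59.00 mg/h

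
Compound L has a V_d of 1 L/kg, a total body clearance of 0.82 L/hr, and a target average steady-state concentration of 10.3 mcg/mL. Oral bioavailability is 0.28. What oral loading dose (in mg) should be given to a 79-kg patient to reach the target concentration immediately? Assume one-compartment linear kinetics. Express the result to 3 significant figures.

Vd(total) = 79 kg × 1 L/kg = 79.00 L
LD = Vd × C / F = 79.00 × 10.30 / 0.28 = 2906 mg

2910 mg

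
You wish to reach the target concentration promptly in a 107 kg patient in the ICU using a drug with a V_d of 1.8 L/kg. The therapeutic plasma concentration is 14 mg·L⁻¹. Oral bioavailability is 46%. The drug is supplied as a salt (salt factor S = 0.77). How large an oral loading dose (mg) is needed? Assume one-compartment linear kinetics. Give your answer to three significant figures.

7610 mg

Vd = 1.8 L/kg × 107 kg = 192.6 L
The loading dose fills Vd to the target concentration.
LD = Vd × C / F / S = 192.6 × 14.00 / 0.46 / 0.77 = 7613 mg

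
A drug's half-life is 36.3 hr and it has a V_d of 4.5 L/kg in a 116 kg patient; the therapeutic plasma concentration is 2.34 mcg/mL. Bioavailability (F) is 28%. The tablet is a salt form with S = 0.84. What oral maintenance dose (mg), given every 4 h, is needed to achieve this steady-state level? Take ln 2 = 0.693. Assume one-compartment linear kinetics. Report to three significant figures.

Vd = 4.5 L/kg × 116 kg = 522.0 L
CL = ln 2 · Vd / t½ = 0.693 × 522.0 / 36.3 = 9.965 L/h
D = CL × Css × τ / F / S = 9.965 × 2.34 × 4 / 0.28 / 0.84 = 396.6 mg

397 mg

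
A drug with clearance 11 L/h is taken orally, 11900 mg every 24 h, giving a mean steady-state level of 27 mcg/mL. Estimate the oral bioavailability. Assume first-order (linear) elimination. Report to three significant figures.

F·D/τ = CL·Css at steady state → F = CL·Css·τ / D.
F = 11 × 27 × 24 / 11900 = 0.599

0.599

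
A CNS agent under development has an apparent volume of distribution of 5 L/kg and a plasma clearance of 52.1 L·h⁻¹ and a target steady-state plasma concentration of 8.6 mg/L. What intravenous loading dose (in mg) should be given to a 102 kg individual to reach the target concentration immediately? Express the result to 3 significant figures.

Vd = 5 L/kg × 102 kg = 510.0 L
LD = Vd × C = 510.0 × 8.600 = 4386 mg

4390 mg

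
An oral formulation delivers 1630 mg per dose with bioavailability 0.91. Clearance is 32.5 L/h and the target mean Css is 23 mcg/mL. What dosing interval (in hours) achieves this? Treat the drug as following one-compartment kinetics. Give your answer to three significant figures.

1.98 h

F·D/τ = CL·Css → τ = F·D / (CL·Css).
τ = 0.91 × 1630 / (32.5 × 23) = 1.984 h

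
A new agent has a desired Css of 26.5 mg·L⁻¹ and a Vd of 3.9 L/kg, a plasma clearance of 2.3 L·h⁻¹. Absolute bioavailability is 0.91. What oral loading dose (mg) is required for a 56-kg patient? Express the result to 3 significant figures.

6360 mg

Vd(total) = 56 kg × 3.9 L/kg = 218.4 L
LD = Vd × C / F = 218.4 × 26.50 / 0.91 = 6360 mg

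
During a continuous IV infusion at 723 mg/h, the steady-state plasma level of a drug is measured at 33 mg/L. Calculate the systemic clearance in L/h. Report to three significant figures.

21.9 L/h

At steady state, infusion rate = CL × Css, so CL = rate / Css.
CL = 723 / 33 = 21.91 L/h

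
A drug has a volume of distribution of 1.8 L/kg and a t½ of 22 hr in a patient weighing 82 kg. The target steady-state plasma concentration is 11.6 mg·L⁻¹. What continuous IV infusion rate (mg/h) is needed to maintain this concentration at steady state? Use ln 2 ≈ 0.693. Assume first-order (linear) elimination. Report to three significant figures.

53.9 mg/h

Total Vd = 1.8 × 82 = 147.6 L
CL = ln 2 · Vd / t½ = 0.693 × 147.6 / 22 = 4.649 L/h
Infusion rate = CL × Css = 4.649 × 11.6 = 53.93 mg/h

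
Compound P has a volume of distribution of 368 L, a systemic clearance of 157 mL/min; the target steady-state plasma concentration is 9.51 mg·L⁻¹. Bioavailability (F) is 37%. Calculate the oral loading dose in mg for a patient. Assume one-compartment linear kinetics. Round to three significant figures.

9460 mg

LD = Vd × C / F = 368.0 × 9.510 / 0.37 = 9459 mg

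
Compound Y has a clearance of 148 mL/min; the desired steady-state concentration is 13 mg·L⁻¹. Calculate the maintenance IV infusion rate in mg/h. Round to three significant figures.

CL = 148 mL/min = 148 × 0.06 = 8.880 L/h
Infusion rate = CL · Css = 8.880 L/h × 13 mg/L = 115.4 mg/h

115 mg/h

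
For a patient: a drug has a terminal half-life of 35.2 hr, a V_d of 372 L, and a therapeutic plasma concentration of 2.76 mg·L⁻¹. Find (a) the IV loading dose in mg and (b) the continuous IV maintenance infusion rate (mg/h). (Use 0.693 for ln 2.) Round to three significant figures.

(a) 1030 mg; (b) 20.2 mg/h

LD = Vd × C = 372.0 × 2.76 = 1027 mg
CL = 0.693 × Vd / t½ = 0.693 × 372.0 / 35.2 = 7.324 L/h
Infusion rate = CL × Css = 7.324 × 2.76 = 20.21 mg/h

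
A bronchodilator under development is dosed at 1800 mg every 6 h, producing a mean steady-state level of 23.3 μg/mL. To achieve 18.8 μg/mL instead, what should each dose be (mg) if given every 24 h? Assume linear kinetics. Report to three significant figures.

With linear kinetics, Css is proportional to dose rate (D/τ) at fixed clearance.
D₂ = D₁ × (Css,target / Css,current) × (τ₂/τ₁) = 1800 × (18.8/23.3) × (24/6) = 5809 mg

5810 mg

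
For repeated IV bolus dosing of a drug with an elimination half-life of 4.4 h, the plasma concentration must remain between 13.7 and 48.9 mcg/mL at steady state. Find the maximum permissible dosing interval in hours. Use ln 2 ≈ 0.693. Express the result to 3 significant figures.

8.08 h

k = 0.693 / t½ = 0.693 / 4.4 = 0.1575 h⁻¹
Between IV bolus doses, concentration decays as C = C₀·e^(−kτ), so C_peak/C_trough = e^(kτ).
τ_max = ln(C_peak/C_trough) / k = ln(48.9/13.7) / 0.1575 = 1.272 / 0.1575 = 8.076 h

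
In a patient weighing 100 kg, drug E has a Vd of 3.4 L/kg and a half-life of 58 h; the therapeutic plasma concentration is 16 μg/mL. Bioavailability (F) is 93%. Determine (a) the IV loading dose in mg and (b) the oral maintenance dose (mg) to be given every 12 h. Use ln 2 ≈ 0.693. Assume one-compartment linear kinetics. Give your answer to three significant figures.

(a) 5440 mg; (b) 839 mg

Vd = 3.4 L/kg × 100 kg = 340.0 L
LD = Vd × C = 340.0 × 16 = 5440 mg
CL = 0.693 × Vd / t½ = 0.693 × 340.0 / 58 = 4.062 L/h
D = CL × Css × τ / F = 4.062 × 16 × 12 / 0.93 = 838.6 mg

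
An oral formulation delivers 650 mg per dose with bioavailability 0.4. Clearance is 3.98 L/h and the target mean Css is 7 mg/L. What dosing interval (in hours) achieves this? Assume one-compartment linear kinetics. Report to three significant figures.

9.33 h

F·D/τ = CL·Css → τ = F·D / (CL·Css).
τ = 0.4 × 650 / (3.98 × 7) = 9.332 h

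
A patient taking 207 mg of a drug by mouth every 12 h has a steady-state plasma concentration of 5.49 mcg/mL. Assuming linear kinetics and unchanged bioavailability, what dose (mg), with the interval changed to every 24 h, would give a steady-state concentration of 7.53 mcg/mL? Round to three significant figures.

568 mg

With linear kinetics, Css is proportional to dose rate (D/τ) at fixed clearance.
D₂ = D₁ × (Css,target / Css,current) × (τ₂/τ₁) = 207 × (7.53/5.49) × (24/12) = 567.8 mg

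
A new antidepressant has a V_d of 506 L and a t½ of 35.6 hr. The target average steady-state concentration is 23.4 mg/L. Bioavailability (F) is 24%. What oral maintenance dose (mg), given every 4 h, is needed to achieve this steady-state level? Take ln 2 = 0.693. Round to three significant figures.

3840 mg

k = 0.693/35.6 = 0.01947 h⁻¹, so CL = k·Vd = 0.01947 × 506.0 = 9.852 L/h
D = CL × Css × τ / F = 9.852 × 23.4 × 4 / 0.24 = 3842 mg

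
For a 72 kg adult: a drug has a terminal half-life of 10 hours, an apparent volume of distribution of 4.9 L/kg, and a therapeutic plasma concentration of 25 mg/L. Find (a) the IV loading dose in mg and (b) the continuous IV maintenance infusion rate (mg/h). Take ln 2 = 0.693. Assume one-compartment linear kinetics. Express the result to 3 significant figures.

(a) 8820 mg; (b) 611 mg/h

Total Vd = 4.9 × 72 = 352.8 L
LD = Vd × C = 352.8 × 25 = 8820 mg
CL = 0.693 × Vd / t½ = 0.693 × 352.8 / 10 = 24.45 L/h
Infusion rate = CL × Css = 24.45 × 25 = 611.3 mg/h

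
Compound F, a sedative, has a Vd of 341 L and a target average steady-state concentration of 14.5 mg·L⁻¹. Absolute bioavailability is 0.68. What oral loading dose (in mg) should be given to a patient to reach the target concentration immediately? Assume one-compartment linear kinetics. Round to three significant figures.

LD = Vd × C / F = 341.0 × 14.50 / 0.68 = 7271 mg

7270 mg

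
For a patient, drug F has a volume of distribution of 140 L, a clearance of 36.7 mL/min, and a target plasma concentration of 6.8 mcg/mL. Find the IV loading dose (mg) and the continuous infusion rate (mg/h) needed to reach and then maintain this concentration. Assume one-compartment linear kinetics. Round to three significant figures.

Loading dose = Vd × C = 140.0 × 6.8 = 952.0 mg
Convert clearance: 36.7 mL/min × 60 min/h ÷ 1000 mL/L = 2.202 L/h
Infusion rate = 2.202 L/h × 6.8 mg/L = 14.97 mg/h

(a) 952 mg; (b) 15.0 mg/h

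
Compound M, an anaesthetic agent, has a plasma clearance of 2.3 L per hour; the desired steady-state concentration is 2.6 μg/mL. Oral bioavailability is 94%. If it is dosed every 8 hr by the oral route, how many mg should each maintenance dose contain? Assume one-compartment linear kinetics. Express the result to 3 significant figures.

50.9 mg

At steady state, dose per interval replaces the amount cleared in that interval: F·D/τ = CL·Css.
D = CL × Css × τ / F = 2.300 × 2.6 × 8 / 0.94 = 50.89 mg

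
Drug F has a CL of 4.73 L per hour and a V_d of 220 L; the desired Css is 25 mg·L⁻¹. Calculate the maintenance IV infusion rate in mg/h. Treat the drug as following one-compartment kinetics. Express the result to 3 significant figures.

Infusion rate = CL · Css = 4.730 L/h × 25 mg/L = 118.3 mg/h

118 mg/h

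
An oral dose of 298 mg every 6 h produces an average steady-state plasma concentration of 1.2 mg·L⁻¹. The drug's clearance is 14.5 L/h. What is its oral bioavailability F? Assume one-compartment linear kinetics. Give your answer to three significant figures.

F·D/τ = CL·Css at steady state → F = CL·Css·τ / D.
F = 14.5 × 1.2 × 6 / 298 = 0.350

0.350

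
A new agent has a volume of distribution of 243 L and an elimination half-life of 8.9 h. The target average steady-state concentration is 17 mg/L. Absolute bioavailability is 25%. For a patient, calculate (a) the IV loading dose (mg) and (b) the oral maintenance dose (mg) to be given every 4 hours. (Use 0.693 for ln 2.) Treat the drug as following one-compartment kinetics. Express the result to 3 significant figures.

(a) 4130 mg; (b) 5150 mg

LD = Vd × C = 243.0 × 17 = 4131 mg
CL = 0.693 × Vd / t½ = 0.693 × 243.0 / 8.9 = 18.92 L/h
D = CL × Css × τ / F = 18.92 × 17 × 4 / 0.25 = 5146 mg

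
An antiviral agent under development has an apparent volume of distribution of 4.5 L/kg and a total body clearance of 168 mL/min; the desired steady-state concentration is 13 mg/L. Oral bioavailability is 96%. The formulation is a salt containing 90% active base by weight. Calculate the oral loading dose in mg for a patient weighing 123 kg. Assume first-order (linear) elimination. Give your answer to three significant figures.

8330 mg

Total Vd = 4.5 × 123 = 553.5 L
LD = Vd × C / F / S = 553.5 × 13.00 / 0.96 / 0.9 = 8328 mg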